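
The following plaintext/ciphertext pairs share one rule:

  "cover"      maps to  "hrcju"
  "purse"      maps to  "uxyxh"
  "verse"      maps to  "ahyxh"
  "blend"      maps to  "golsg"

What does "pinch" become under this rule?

It's a Vigenère-style cipher with numeric key [5,3,7]: position i shifts by key[i mod 3].
Applying it to pinch: p+5=u, i+3=l, n+7=u, c+5=h, h+3=k.

uluhk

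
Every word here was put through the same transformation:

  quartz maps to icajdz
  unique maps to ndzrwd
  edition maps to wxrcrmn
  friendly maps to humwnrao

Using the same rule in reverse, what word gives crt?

kit

Two steps: reverse the string, then apply a Caesar shift of +9.
Reversing it on crt: shift back: c−9=t, r−9=i, t−9=k → tik; then reverse → kit.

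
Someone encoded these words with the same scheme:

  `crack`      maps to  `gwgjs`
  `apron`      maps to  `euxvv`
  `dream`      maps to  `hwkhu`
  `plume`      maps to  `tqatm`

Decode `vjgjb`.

react

In crack: c→g is +4, r→w is +5, a→g is +6, c→j is +7 — the shift increases by 1 each position. Letter i (0-indexed) is shifted by i+4, so successive shifts are 4, 5, 6, ….
Reversing it on vjgjb: v−4=r, j−5=e, g−6=a, j−7=c, b−8=t.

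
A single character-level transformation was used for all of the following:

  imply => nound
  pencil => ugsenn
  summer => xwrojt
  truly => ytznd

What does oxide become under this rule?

tznfj

Shifts by position in imply: pos 0: i→n (+5), pos 1: m→o (+2), pos 2: p→u (+5), pos 3: l→n (+2) — repeating every 2. It's a Vigenère-style cipher with numeric key [5,2]: position i shifts by key[i mod 2].
Applying it to oxide: o+5=t, x+2=z, i+5=n, d+2=f, e+5=j.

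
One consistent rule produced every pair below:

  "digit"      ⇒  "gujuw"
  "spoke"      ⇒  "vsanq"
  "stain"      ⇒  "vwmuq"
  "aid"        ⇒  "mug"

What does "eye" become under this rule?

Two shifts are in play — +12 for a/e/i/o/u, +3 for every other letter.
Applying it to eye: e(vowel)+12=q, y(cons)+3=b, e(vowel)+12=q.

qbq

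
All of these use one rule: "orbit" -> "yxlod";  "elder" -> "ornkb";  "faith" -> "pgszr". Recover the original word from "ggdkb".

Shifts by position in orbit: pos 0: o→y (+10), pos 1: r→x (+6), pos 2: b→l (+10), pos 3: i→o (+6) — repeating every 2. The shifts repeat in a cycle of length 2: positions 0,1,… shift by +10, +6, then the pattern repeats.
Undoing it on ggdkb: g−10=w, g−6=a, d−10=t, k−6=e, b−10=r.

water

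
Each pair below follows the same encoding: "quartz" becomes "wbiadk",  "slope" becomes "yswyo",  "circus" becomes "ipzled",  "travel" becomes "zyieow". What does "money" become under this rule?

In quartz: q→w is +6, u→b is +7, a→i is +8, r→a is +9 — the shift increases by 1 each position. The shift increases by 1 at each position, starting from +6: 6, 7, 8, ….
Applying it to money: m+6=s, o+7=v, n+8=v, e+9=n, y+10=i.

svvni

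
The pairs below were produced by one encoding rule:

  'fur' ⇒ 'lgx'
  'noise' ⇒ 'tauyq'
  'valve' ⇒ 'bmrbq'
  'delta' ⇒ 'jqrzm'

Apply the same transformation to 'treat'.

The rule splits by letter class: vowels +12, consonants +6.
Applying it to treat: t(cons)+6=z, r(cons)+6=x, e(vowel)+12=q, a(vowel)+12=m, t(cons)+6=z.

zxqmz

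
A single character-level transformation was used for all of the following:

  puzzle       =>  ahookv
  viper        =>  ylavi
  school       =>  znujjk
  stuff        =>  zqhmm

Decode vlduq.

eight

p(15)→a(0) and u(20)→h(7) fit y≡17x+5 (mod 26); the inverse of 17 mod 26 is 23. Each letter's alphabet position (a=0..z=25) is mapped through 17·x+5 mod 26 — an affine cipher.
Undoing it on vlduq: v(21)→23·(21−5)≡4=e; l(11)→23·(11−5)≡8=i; d(3)→23·(3−5)≡6=g; u(20)→23·(20−5)≡7=h; q(16)→23·(16−5)≡19=t (all mod 26).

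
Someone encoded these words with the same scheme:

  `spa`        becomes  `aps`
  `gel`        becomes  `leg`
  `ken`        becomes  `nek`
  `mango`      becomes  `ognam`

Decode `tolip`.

pilot

The output letters match the input read backwards: spa reversed is aps. It's just the letters in reverse order.
Undoing it on tolip: then reverse → pilot.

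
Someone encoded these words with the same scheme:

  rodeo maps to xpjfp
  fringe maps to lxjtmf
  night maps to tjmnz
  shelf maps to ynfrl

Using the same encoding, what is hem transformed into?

nfs

The shift depends on letter class: consonant r→x is +6, but vowel o→p is +1. Vowels shift forward by 1 and consonants shift forward by 6.
For hem: h(cons)+6=n, e(vowel)+1=f, m(cons)+6=s.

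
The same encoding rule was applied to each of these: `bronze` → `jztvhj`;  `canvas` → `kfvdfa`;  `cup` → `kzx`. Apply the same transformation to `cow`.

The shift depends on letter class: consonant b→j is +8, but vowel o→t is +5. Two shifts are in play — +5 for a/e/i/o/u, +8 for every other letter.
Applying it to cow: c(cons)+8=k, o(vowel)+5=t, w(cons)+8=e.

kte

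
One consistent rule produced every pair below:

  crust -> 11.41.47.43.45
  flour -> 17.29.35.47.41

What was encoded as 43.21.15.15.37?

c(#3)→11 and r(#18)→41: differences scale by 2, so n = 2·pos + 5. The formula is n = 2×(alphabet index, a=1) + 5.
Decoding 43.21.15.15.37: 43→(43−5)÷2=19=s, 21→(21−5)÷2=8=h, 15→(15−5)÷2=5=e, 15→(15−5)÷2=5=e, 37→(37−5)÷2=16=p.

sheep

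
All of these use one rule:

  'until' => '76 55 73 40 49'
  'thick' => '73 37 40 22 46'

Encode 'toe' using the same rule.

73 58 28

u(#21)→76 and n(#14)→55: differences scale by 3, so n = 3·pos + 13. With a=1..z=26, the number is 3·pos + 13.
On toe: t=20→73, o=15→58, e=5→28.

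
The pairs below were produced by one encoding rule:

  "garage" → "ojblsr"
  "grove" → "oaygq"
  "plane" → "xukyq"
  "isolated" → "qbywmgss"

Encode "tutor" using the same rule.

bddzd

In garage: g→o is +8, a→j is +9, r→b is +10, a→l is +11 — the shift increases by 1 each position. Letter i (0-indexed) is shifted by i+8, so successive shifts are 8, 9, 10, ….
On tutor: t+8=b, u+9=d, t+10=d, o+11=z, r+12=d.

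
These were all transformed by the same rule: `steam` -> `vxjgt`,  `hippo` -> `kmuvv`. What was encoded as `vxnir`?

stick

In steam: s→v is +3, t→x is +4, e→j is +5, a→g is +6 — the shift increases by 1 each position. The shift increases by 1 at each position, starting from +3: 3, 4, 5, ….
Reversing it on vxnir: v−3=s, x−4=t, n−5=i, i−6=c, r−7=k.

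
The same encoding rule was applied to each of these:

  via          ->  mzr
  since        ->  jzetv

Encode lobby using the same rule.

Compare letters: v→m is +17, i→z is +17, a→r is +17 — a constant shift. Each letter is shifted forward by 17 in the alphabet (a Caesar shift of +17).
On lobby: l+17=c, o+17=f, b+17=s, b+17=s, y+17=p.

cfssp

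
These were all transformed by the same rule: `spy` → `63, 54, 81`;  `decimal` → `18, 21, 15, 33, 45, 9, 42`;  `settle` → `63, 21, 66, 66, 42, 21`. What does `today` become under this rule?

The formula is n = 3×(alphabet index, a=1) + 6.
Applying it to today: t=20→66, o=15→51, d=4→18, a=1→9, y=25→81.

66, 51, 18, 9, 81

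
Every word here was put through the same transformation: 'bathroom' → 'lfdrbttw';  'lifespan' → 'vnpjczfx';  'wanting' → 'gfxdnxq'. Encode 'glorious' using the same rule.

The shift depends on letter class: consonant b→l is +10, but vowel a→f is +5. Two shifts are in play — +5 for a/e/i/o/u, +10 for every other letter.
Applying it to glorious: g(cons)+10=q, l(cons)+10=v, o(vowel)+5=t, r(cons)+10=b, i(vowel)+5=n, o(vowel)+5=t, u(vowel)+5=z, s(cons)+10=c.

qvtbntzc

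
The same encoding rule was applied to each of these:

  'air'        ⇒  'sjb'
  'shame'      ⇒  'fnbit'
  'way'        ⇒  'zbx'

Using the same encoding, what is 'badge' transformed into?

fhebc

Two steps: reverse the string, then apply a Caesar shift of +1.
On badge: reverse → egdab; then shift: e+1=f, g+1=h, d+1=e, a+1=b, b+1=c.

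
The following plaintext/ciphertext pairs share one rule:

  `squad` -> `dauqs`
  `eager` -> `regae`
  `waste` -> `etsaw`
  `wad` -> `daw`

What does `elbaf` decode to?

The output letters match the input read backwards: squad reversed is dauqs. The word is simply reversed.
Decoding elbaf: then reverse → fable.

fable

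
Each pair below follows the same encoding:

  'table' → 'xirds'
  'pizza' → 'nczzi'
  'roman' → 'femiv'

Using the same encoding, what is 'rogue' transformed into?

t(19)→x(23) and a(0)→i(8) fit y≡9x+8 (mod 26); the inverse of 9 mod 26 is 3. Each letter's alphabet position (a=0..z=25) is mapped through 9·x+8 mod 26 — an affine cipher.
Applying it to rogue: r(17)→9·17+8≡5=f; o(14)→9·14+8≡4=e; g(6)→9·6+8≡10=k; u(20)→9·20+8≡6=g; e(4)→9·4+8≡18=s (all mod 26).

fekgs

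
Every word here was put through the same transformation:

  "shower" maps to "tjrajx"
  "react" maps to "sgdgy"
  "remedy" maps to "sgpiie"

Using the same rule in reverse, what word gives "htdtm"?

graph

In shower: s→t is +1, h→j is +2, o→r is +3, w→a is +4 — the shift increases by 1 each position. Each letter shifts forward by (position + 1), i.e. 1, 2, 3, … — the shift grows by one for each successive letter.
Decoding htdtm: h−1=g, t−2=r, d−3=a, t−4=p, m−5=h.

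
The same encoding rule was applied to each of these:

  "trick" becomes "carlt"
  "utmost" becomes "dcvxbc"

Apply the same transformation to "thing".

It's a constant shift of +9 (ROT9).
For thing: t+9=c, h+9=q, i+9=r, n+9=w, g+9=p.

cqrwp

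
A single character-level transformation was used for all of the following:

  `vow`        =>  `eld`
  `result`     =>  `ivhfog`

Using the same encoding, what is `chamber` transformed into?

xsznyvi

Each pair mirrors across the alphabet (v↔e, o↔l, w↔d): positions sum to 25. Each letter is replaced by its mirror in the alphabet: a↔z, b↔y, c↔x, and so on (the Atbash cipher).
Applying it to chamber: c↔x, h↔s, a↔z, m↔n, b↔y, e↔v, r↔i.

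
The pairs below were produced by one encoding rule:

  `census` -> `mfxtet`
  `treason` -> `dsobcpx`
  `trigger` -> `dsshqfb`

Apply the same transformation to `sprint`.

cqbjxu

The shifts repeat in a cycle of length 2: positions 0,1,… shift by +10, +1, then the pattern repeats.
On sprint: s+10=c, p+1=q, r+10=b, i+1=j, n+10=x, t+1=u.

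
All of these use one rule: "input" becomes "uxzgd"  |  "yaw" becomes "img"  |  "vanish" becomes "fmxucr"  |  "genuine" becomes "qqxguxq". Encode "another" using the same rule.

mxadrqb

The shift depends on letter class: consonant n→x is +10, but vowel i→u is +12. Vowels shift forward by 12 and consonants shift forward by 10.
Applying it to another: a(vowel)+12=m, n(cons)+10=x, o(vowel)+12=a, t(cons)+10=d, h(cons)+10=r, e(vowel)+12=q, r(cons)+10=b.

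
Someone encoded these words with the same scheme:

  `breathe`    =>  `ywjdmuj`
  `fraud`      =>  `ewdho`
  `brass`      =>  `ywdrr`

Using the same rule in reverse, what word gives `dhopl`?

b(1)→y(24) and r(17)→w(22) fit y≡21x+3 (mod 26); the inverse of 21 mod 26 is 5. This is an affine cipher: with a=0,…,z=25, each position x becomes (21x+3) mod 26.
Undoing it on dhopl: d(3)→5·(3−3)≡0=a; h(7)→5·(7−3)≡20=u; o(14)→5·(14−3)≡3=d; p(15)→5·(15−3)≡8=i; l(11)→5·(11−3)≡14=o (all mod 26).

audio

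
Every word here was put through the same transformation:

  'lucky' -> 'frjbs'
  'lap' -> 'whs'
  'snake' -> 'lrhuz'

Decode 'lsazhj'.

The output letters match the input read backwards, each shifted +7: lucky reversed is ykcul. Two steps: reverse the string, then apply a Caesar shift of +7.
Reversing it on lsazhj: shift back: l−7=e, s−7=l, a−7=t, z−7=s, h−7=a, j−7=c → eltsac; then reverse → castle.

castle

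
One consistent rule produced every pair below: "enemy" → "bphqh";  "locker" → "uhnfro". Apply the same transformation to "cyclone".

hqrofbf

Read the word backwards and shift each letter +3.
Applying it to cyclone: reverse → enolcyc; then shift: e+3=h, n+3=q, o+3=r, l+3=o, c+3=f, y+3=b, c+3=f.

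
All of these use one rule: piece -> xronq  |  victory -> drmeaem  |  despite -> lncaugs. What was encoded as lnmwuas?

decline

In piece: p→x is +8, i→r is +9, e→o is +10, c→n is +11 — the shift increases by 1 each position. Each letter shifts forward by (position + 8), i.e. 8, 9, 10, … — the shift grows by one for each successive letter.
Decoding lnmwuas: l−8=d, n−9=e, m−10=c, w−11=l, u−12=i, a−13=n, s−14=e.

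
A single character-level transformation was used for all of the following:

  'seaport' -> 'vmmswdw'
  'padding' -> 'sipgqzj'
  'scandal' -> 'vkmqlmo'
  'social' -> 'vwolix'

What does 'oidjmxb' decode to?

largely

It's a Vigenère-style cipher with numeric key [3,8,12]: position i shifts by key[i mod 3].
Reversing it on oidjmxb: o−3=l, i−8=a, d−12=r, j−3=g, m−8=e, x−12=l, b−3=y.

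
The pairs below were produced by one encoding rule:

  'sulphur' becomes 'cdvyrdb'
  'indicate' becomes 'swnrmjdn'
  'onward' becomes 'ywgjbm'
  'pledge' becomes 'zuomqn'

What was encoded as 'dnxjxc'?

Shifts by position in sulphur: pos 0: s→c (+10), pos 1: u→d (+9), pos 2: l→v (+10), pos 3: p→y (+9) — repeating every 2. The shifts repeat in a cycle of length 2: positions 0,1,… shift by +10, +9, then the pattern repeats.
Undoing it on dnxjxc: d−10=t, n−9=e, x−10=n, j−9=a, x−10=n, c−9=t.

tenant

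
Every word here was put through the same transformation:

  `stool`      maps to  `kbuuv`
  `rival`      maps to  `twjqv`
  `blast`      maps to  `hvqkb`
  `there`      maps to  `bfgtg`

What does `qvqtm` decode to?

Each letter's alphabet position (a=0..z=25) is mapped through 17·x+16 mod 26 — an affine cipher.
Undoing it on qvqtm: q(16)→23·(16−16)≡0=a; v(21)→23·(21−16)≡11=l; q(16)→23·(16−16)≡0=a; t(19)→23·(19−16)≡17=r; m(12)→23·(12−16)≡12=m (all mod 26).

alarm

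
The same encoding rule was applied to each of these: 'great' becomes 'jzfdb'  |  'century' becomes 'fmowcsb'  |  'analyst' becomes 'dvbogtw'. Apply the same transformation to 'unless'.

xvmhat

Shifts by position in great: pos 0: g→j (+3), pos 1: r→z (+8), pos 2: e→f (+1), pos 3: a→d (+3), pos 4: t→b (+8) — repeating every 3. The shifts repeat in a cycle of length 3: positions 0,1,… shift by +3, +8, +1, then the pattern repeats.
Applying it to unless: u+3=x, n+8=v, l+1=m, e+3=h, s+8=a, s+1=t.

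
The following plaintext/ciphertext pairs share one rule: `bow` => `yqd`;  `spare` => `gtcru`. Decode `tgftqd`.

border

The word is reversed, then every letter is shifted forward by 2.
Reversing it on tgftqd: shift back: t−2=r, g−2=e, f−2=d, t−2=r, q−2=o, d−2=b → redrob; then reverse → border.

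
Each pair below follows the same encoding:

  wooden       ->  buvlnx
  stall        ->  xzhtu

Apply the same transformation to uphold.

zvowun

In wooden: w→b is +5, o→u is +6, o→v is +7, d→l is +8 — the shift increases by 1 each position. Each letter shifts forward by (position + 5), i.e. 5, 6, 7, … — the shift grows by one for each successive letter.
On uphold: u+5=z, p+6=v, h+7=o, o+8=w, l+9=u, d+10=n.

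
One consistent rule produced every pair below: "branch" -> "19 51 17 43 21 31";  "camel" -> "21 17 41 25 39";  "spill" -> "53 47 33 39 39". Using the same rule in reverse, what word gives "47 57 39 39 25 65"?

pulley

b(#2)→19 and r(#18)→51: differences scale by 2, so n = 2·pos + 15. Each letter becomes 2×(its alphabet position, a=1..z=26) + 15.
Undoing it on 47 57 39 39 25 65: 47→(47−15)÷2=16=p, 57→(57−15)÷2=21=u, 39→(39−15)÷2=12=l, 39→(39−15)÷2=12=l, 25→(25−15)÷2=5=e, 65→(65−15)÷2=25=y.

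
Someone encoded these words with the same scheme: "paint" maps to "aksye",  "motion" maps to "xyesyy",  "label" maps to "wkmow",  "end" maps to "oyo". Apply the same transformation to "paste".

The rule splits by letter class: vowels +10, consonants +11.
For paste: p(cons)+11=a, a(vowel)+10=k, s(cons)+11=d, t(cons)+11=e, e(vowel)+10=o.

akdeo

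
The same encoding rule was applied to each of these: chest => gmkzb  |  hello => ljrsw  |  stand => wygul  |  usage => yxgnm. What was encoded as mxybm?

In chest: c→g is +4, h→m is +5, e→k is +6, s→z is +7 — the shift increases by 1 each position. The shift increases by 1 at each position, starting from +4: 4, 5, 6, ….
Decoding mxybm: m−4=i, x−5=s, y−6=s, b−7=u, m−8=e.

issue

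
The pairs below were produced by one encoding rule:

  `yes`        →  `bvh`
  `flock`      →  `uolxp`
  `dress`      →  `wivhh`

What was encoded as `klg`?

pot

Each pair mirrors across the alphabet (y↔b, e↔v, s↔h): positions sum to 25. Each letter is replaced by its mirror in the alphabet: a↔z, b↔y, c↔x, and so on (the Atbash cipher).
Decoding klg: k↔p, l↔o, g↔t.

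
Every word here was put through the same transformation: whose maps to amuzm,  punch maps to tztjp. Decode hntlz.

In whose: w→a is +4, h→m is +5, o→u is +6, s→z is +7 — the shift increases by 1 each position. Each letter shifts forward by (position + 4), i.e. 4, 5, 6, … — the shift grows by one for each successive letter.
Decoding hntlz: h−4=d, n−5=i, t−6=n, l−7=e, z−8=r.

diner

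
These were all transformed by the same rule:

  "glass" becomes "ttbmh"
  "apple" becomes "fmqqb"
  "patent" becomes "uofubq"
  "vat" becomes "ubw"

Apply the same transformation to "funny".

zoovg

The output letters match the input read backwards, each shifted +1: glass reversed is ssalg. The word is reversed, then every letter is shifted forward by 1.
On funny: reverse → ynnuf; then shift: y+1=z, n+1=o, n+1=o, u+1=v, f+1=g.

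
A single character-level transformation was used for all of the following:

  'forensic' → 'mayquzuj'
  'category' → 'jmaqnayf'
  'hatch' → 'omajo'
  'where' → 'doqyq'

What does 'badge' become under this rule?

imknq

The shift depends on letter class: consonant f→m is +7, but vowel o→a is +12. Two shifts are in play — +12 for a/e/i/o/u, +7 for every other letter.
For badge: b(cons)+7=i, a(vowel)+12=m, d(cons)+7=k, g(cons)+7=n, e(vowel)+12=q.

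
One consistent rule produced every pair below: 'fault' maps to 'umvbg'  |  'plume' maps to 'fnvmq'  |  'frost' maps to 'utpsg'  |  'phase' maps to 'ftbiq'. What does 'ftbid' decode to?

The word is reversed, then every letter is shifted forward by 1.
Reversing it on ftbid: shift back: f−1=e, t−1=s, b−1=a, i−1=h, d−1=c → esahc; then reverse → chase.

chase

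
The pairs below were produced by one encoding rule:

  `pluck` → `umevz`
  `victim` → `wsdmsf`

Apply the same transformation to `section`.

xysdmoc

Two steps: reverse the string, then apply a Caesar shift of +10.
On section: reverse → noitces; then shift: n+10=x, o+10=y, i+10=s, t+10=d, c+10=m, e+10=o, s+10=c.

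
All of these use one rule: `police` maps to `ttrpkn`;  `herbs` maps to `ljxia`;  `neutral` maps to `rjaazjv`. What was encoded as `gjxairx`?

certain

In police: p→t is +4, o→t is +5, l→r is +6, i→p is +7 — the shift increases by 1 each position. Letter i (0-indexed) is shifted by i+4, so successive shifts are 4, 5, 6, ….
Decoding gjxairx: g−4=c, j−5=e, x−6=r, a−7=t, i−8=a, r−9=i, x−10=n.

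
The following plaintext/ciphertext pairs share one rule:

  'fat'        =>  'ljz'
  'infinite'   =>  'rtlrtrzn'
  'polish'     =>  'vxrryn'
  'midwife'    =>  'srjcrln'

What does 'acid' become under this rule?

jirj

Two shifts are in play — +9 for a/e/i/o/u, +6 for every other letter.
Applying it to acid: a(vowel)+9=j, c(cons)+6=i, i(vowel)+9=r, d(cons)+6=j.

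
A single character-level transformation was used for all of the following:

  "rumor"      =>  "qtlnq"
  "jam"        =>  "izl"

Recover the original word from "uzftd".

vague

Compare letters: r→q is +25, u→t is +25, m→l is +25 — a constant shift. Each letter is shifted forward by 25 in the alphabet (a Caesar shift of +25).
Decoding uzftd: u−25=v, z−25=a, f−25=g, t−25=u, d−25=e.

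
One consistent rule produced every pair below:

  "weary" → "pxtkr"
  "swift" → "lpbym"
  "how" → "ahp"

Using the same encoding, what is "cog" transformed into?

vhz

It's a constant shift of +19 (ROT19).
On cog: c+19=v, o+19=h, g+19=z.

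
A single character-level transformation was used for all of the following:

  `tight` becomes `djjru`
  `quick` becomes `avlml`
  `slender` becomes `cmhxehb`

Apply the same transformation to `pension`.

Shifts by position in tight: pos 0: t→d (+10), pos 1: i→j (+1), pos 2: g→j (+3), pos 3: h→r (+10), pos 4: t→u (+1) — repeating every 3. A repeating key of period 3 is used — shifts +10, +1, +3 over and over.
On pension: p+10=z, e+1=f, n+3=q, s+10=c, i+1=j, o+3=r, n+10=x.

zfqcjrx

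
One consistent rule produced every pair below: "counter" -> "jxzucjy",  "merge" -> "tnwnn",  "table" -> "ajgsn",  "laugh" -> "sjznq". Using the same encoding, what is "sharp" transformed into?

A repeating key of period 3 is used — shifts +7, +9, +5 over and over.
Applying it to sharp: s+7=z, h+9=q, a+5=f, r+7=y, p+9=y.

zqfyy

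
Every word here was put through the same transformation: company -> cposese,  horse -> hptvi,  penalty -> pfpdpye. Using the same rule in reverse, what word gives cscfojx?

The shift increases by 1 at each position, starting from +0: 0, 1, 2, ….
Reversing it on cscfojx: c−0=c, s−1=r, c−2=a, f−3=c, o−4=k, j−5=e, x−6=r.

cracker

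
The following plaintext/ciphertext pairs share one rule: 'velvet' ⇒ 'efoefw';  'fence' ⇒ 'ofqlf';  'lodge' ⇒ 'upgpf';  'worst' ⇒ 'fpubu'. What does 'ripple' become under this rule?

Shifts by position in velvet: pos 0: v→e (+9), pos 1: e→f (+1), pos 2: l→o (+3), pos 3: v→e (+9), pos 4: e→f (+1), pos 5: t→w (+3) — repeating every 3. The shifts repeat in a cycle of length 3: positions 0,1,… shift by +9, +1, +3, then the pattern repeats.
For ripple: r+9=a, i+1=j, p+3=s, p+9=y, l+1=m, e+3=h.

ajsymh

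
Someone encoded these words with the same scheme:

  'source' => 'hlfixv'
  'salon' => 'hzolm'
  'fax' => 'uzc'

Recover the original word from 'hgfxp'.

Letters are reflected about the middle of the alphabet (position → 25−position): Atbash.
Undoing it on hgfxp: h↔s, g↔t, f↔u, x↔c, p↔k.

stuck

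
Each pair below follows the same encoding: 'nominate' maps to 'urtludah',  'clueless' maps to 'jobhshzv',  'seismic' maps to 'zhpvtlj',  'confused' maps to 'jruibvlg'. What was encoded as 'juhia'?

Shifts by position in nominate: pos 0: n→u (+7), pos 1: o→r (+3), pos 2: m→t (+7), pos 3: i→l (+3) — repeating every 2. The shifts repeat in a cycle of length 2: positions 0,1,… shift by +7, +3, then the pattern repeats.
Undoing it on juhia: j−7=c, u−3=r, h−7=a, i−3=f, a−7=t.

craft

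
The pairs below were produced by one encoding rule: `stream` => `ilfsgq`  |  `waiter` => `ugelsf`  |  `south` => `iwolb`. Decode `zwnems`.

police

s(18)→i(8) and t(19)→l(11) fit y≡3x+6 (mod 26); the inverse of 3 mod 26 is 9. This is an affine cipher: with a=0,…,z=25, each position x becomes (3x+6) mod 26.
Reversing it on zwnems: z(25)→9·(25−6)≡15=p; w(22)→9·(22−6)≡14=o; n(13)→9·(13−6)≡11=l; e(4)→9·(4−6)≡8=i; m(12)→9·(12−6)≡2=c; s(18)→9·(18−6)≡4=e (all mod 26).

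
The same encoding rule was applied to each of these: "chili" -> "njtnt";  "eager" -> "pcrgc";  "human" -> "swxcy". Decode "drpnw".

spell

Shifts by position in chili: pos 0: c→n (+11), pos 1: h→j (+2), pos 2: i→t (+11), pos 3: l→n (+2) — repeating every 2. The shifts repeat in a cycle of length 2: positions 0,1,… shift by +11, +2, then the pattern repeats.
Undoing it on drpnw: d−11=s, r−2=p, p−11=e, n−2=l, w−11=l.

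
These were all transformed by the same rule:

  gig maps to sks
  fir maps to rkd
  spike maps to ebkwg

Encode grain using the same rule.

sdckz

The shift depends on letter class: consonant g→s is +12, but vowel i→k is +2. The rule splits by letter class: vowels +2, consonants +12.
Applying it to grain: g(cons)+12=s, r(cons)+12=d, a(vowel)+2=c, i(vowel)+2=k, n(cons)+12=z.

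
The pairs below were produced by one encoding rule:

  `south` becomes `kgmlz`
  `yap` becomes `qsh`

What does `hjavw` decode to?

pride

Each letter is shifted forward by 18 in the alphabet (a Caesar shift of +18).
Reversing it on hjavw: h−18=p, j−18=r, a−18=i, v−18=d, w−18=e.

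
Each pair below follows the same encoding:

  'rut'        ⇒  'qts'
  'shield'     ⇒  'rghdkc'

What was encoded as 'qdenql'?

reform

Compare letters: r→q is +25, u→t is +25, t→s is +25 — a constant shift. This is a Caesar cipher with shift 25.
Undoing it on qdenql: q−25=r, d−25=e, e−25=f, n−25=o, q−25=r, l−25=m.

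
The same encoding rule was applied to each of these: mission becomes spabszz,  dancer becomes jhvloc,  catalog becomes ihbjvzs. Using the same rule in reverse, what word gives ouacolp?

Each letter shifts forward by (position + 6), i.e. 6, 7, 8, … — the shift grows by one for each successive letter.
Undoing it on ouacolp: o−6=i, u−7=n, a−8=s, c−9=t, o−10=e, l−11=a, p−12=d.

instead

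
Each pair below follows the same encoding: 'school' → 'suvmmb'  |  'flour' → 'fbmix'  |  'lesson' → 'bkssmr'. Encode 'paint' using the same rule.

heqrn

s(18)→s(18) and c(2)→u(20) fit y≡21x+4 (mod 26); the inverse of 21 mod 26 is 5. This is an affine cipher: with a=0,…,z=25, each position x becomes (21x+4) mod 26.
Applying it to paint: p(15)→21·15+4≡7=h; a(0)→21·0+4≡4=e; i(8)→21·8+4≡16=q; n(13)→21·13+4≡17=r; t(19)→21·19+4≡13=n (all mod 26).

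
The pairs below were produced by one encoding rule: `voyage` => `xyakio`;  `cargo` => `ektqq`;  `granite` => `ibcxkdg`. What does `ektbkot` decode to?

The shifts repeat in a cycle of length 2: positions 0,1,… shift by +2, +10, then the pattern repeats.
Decoding ektbkot: e−2=c, k−10=a, t−2=r, b−10=r, k−2=i, o−10=e, t−2=r.

carrier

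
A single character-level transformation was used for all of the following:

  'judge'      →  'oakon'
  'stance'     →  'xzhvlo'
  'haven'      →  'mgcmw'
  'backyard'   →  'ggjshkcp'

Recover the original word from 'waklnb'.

rudder

In judge: j→o is +5, u→a is +6, d→k is +7, g→o is +8 — the shift increases by 1 each position. Letter i (0-indexed) is shifted by i+5, so successive shifts are 5, 6, 7, ….
Decoding waklnb: w−5=r, a−6=u, k−7=d, l−8=d, n−9=e, b−10=r.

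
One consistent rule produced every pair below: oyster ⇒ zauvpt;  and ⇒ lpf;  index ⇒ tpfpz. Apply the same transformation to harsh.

Two shifts are in play — +11 for a/e/i/o/u, +2 for every other letter.
On harsh: h(cons)+2=j, a(vowel)+11=l, r(cons)+2=t, s(cons)+2=u, h(cons)+2=j.

jltuj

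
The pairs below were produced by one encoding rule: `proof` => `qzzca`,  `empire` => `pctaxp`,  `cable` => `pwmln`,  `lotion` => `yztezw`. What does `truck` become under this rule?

vnfce

The word is reversed, then every letter is shifted forward by 11.
Applying it to truck: reverse → kcurt; then shift: k+11=v, c+11=n, u+11=f, r+11=c, t+11=e.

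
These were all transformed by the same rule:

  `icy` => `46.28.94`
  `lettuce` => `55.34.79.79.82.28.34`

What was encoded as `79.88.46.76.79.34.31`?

With a=1..z=26, the number is 3·pos + 19.
Reversing it on 79.88.46.76.79.34.31: 79→(79−19)÷3=20=t, 88→(88−19)÷3=23=w, 46→(46−19)÷3=9=i, 76→(76−19)÷3=19=s, 79→(79−19)÷3=20=t, 34→(34−19)÷3=5=e, 31→(31−19)÷3=4=d.

twisted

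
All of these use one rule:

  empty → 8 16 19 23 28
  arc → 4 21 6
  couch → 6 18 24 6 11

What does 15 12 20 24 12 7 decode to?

e is letter #5 and maps to 8: an offset of 3. Each letter is replaced by its alphabet position (a=1..z=26) + 3.
Reversing it on 15 12 20 24 12 7: 15→(15−3)÷1=12=l, 12→(12−3)÷1=9=i, 20→(20−3)÷1=17=q, 24→(24−3)÷1=21=u, 12→(12−3)÷1=9=i, 7→(7−3)÷1=4=d.

liquid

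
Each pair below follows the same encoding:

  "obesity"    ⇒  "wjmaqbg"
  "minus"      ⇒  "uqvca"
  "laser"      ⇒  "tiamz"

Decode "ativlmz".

slander

Every letter moves 8 places later in the alphabet, wrapping around z→a.
Decoding ativlmz: a−8=s, t−8=l, i−8=a, v−8=n, l−8=d, m−8=e, z−8=r.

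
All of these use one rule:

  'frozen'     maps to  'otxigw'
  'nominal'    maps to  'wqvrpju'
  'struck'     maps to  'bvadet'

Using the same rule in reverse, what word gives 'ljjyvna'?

chapter

Shifts by position in frozen: pos 0: f→o (+9), pos 1: r→t (+2), pos 2: o→x (+9), pos 3: z→i (+9), pos 4: e→g (+2), pos 5: n→w (+9) — repeating every 3. A repeating key of period 3 is used — shifts +9, +2, +9 over and over.
Undoing it on ljjyvna: l−9=c, j−2=h, j−9=a, y−9=p, v−2=t, n−9=e, a−9=r.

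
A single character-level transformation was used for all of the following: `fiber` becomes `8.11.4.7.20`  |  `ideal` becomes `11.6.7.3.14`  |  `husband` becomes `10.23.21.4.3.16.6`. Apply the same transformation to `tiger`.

22.11.9.7.20

f is letter #6 and maps to 8: an offset of 2. Letters become their 1-based position plus 2 (so a→3, b→4, …).
Applying it to tiger: t=20→22, i=9→11, g=7→9, e=5→7, r=18→20.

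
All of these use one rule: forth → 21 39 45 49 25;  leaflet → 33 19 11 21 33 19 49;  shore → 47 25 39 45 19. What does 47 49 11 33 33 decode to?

f(#6)→21 and o(#15)→39: differences scale by 2, so n = 2·pos + 9. The formula is n = 2×(alphabet index, a=1) + 9.
Decoding 47 49 11 33 33: 47→(47−9)÷2=19=s, 49→(49−9)÷2=20=t, 11→(11−9)÷2=1=a, 33→(33−9)÷2=12=l, 33→(33−9)÷2=12=l.

stall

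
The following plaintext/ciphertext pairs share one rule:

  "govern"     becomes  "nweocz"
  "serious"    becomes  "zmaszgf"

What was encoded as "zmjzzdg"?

seaport

In govern: g→n is +7, o→w is +8, v→e is +9, e→o is +10 — the shift increases by 1 each position. Letter i (0-indexed) is shifted by i+7, so successive shifts are 7, 8, 9, ….
Reversing it on zmjzzdg: z−7=s, m−8=e, j−9=a, z−10=p, z−11=o, d−12=r, g−13=t.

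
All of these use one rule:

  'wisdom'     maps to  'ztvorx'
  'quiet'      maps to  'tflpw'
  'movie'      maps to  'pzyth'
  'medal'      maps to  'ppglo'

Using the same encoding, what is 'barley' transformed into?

eluwhj

Shifts by position in wisdom: pos 0: w→z (+3), pos 1: i→t (+11), pos 2: s→v (+3), pos 3: d→o (+11) — repeating every 2. The shifts repeat in a cycle of length 2: positions 0,1,… shift by +3, +11, then the pattern repeats.
Applying it to barley: b+3=e, a+11=l, r+3=u, l+11=w, e+3=h, y+11=j.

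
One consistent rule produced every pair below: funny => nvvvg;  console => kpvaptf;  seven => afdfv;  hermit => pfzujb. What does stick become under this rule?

abjks

Two shifts are in play — +1 for a/e/i/o/u, +8 for every other letter.
On stick: s(cons)+8=a, t(cons)+8=b, i(vowel)+1=j, c(cons)+8=k, k(cons)+8=s.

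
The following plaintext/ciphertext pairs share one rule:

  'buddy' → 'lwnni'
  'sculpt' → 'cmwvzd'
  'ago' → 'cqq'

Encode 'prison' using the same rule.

zbkcqx

The rule splits by letter class: vowels +2, consonants +10.
On prison: p(cons)+10=z, r(cons)+10=b, i(vowel)+2=k, s(cons)+10=c, o(vowel)+2=q, n(cons)+10=x.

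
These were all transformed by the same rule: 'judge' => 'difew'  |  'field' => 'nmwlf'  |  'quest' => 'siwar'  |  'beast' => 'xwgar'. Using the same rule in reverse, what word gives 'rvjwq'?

threw

j(9)→d(3) and u(20)→i(8) fit y≡17x+6 (mod 26); the inverse of 17 mod 26 is 23. Each letter's alphabet position (a=0..z=25) is mapped through 17·x+6 mod 26 — an affine cipher.
Reversing it on rvjwq: r(17)→23·(17−6)≡19=t; v(21)→23·(21−6)≡7=h; j(9)→23·(9−6)≡17=r; w(22)→23·(22−6)≡4=e; q(16)→23·(16−6)≡22=w (all mod 26).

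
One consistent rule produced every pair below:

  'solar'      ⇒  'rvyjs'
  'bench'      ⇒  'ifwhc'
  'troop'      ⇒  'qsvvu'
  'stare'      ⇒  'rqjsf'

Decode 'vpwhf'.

ounce

s(18)→r(17) and o(14)→v(21) fit y≡25x+9 (mod 26); the inverse of 25 mod 26 is 25. This is an affine cipher: with a=0,…,z=25, each position x becomes (25x+9) mod 26.
Undoing it on vpwhf: v(21)→25·(21−9)≡14=o; p(15)→25·(15−9)≡20=u; w(22)→25·(22−9)≡13=n; h(7)→25·(7−9)≡2=c; f(5)→25·(5−9)≡4=e (all mod 26).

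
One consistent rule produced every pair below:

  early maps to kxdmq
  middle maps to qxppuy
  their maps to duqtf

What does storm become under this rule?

The output letters match the input read backwards, each shifted +12: early reversed is ylrae. Read the word backwards and shift each letter +12.
On storm: reverse → mrots; then shift: m+12=y, r+12=d, o+12=a, t+12=f, s+12=e.

ydafe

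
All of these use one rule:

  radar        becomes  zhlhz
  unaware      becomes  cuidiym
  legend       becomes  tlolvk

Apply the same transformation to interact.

Shifts by position in radar: pos 0: r→z (+8), pos 1: a→h (+7), pos 2: d→l (+8), pos 3: a→h (+7) — repeating every 2. The shifts repeat in a cycle of length 2: positions 0,1,… shift by +8, +7, then the pattern repeats.
Applying it to interact: i+8=q, n+7=u, t+8=b, e+7=l, r+8=z, a+7=h, c+8=k, t+7=a.

qublzhka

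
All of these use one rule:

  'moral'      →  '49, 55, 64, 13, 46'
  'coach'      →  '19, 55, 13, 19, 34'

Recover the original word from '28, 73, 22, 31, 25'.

fudge

m(#13)→49 and o(#15)→55: differences scale by 3, so n = 3·pos + 10. With a=1..z=26, the number is 3·pos + 10.
Reversing it on 28, 73, 22, 31, 25: 28→(28−10)÷3=6=f, 73→(73−10)÷3=21=u, 22→(22−10)÷3=4=d, 31→(31−10)÷3=7=g, 25→(25−10)÷3=5=e.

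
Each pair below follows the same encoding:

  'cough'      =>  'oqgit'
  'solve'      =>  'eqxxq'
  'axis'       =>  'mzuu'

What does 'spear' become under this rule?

erqcd

Shifts by position in cough: pos 0: c→o (+12), pos 1: o→q (+2), pos 2: u→g (+12), pos 3: g→i (+2) — repeating every 2. The shifts repeat in a cycle of length 2: positions 0,1,… shift by +12, +2, then the pattern repeats.
On spear: s+12=e, p+2=r, e+12=q, a+2=c, r+12=d.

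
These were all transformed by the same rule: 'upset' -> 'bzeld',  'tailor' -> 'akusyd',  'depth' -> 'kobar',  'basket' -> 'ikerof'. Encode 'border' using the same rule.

It's a Vigenère-style cipher with numeric key [7,10,12]: position i shifts by key[i mod 3].
For border: b+7=i, o+10=y, r+12=d, d+7=k, e+10=o, r+12=d.

iydkod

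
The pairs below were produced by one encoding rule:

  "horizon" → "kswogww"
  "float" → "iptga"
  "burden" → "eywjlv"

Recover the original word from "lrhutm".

Each letter shifts forward by (position + 3), i.e. 3, 4, 5, … — the shift grows by one for each successive letter.
Undoing it on lrhutm: l−3=i, r−4=n, h−5=c, u−6=o, t−7=m, m−8=e.

income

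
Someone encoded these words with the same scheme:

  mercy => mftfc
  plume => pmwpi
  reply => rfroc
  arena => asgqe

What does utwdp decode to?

usual

In mercy: m→m is +0, e→f is +1, r→t is +2, c→f is +3 — the shift increases by 1 each position. Letter i (0-indexed) is shifted by i+0, so successive shifts are 0, 1, 2, ….
Undoing it on utwdp: u−0=u, t−1=s, w−2=u, d−3=a, p−4=l.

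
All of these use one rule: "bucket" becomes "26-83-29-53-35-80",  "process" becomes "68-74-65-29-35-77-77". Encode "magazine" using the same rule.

b(#2)→26 and u(#21)→83: differences scale by 3, so n = 3·pos + 20. The formula is n = 3×(alphabet index, a=1) + 20.
For magazine: m=13→59, a=1→23, g=7→41, a=1→23, z=26→98, i=9→47, n=14→62, e=5→35.

59-23-41-23-98-47-62-35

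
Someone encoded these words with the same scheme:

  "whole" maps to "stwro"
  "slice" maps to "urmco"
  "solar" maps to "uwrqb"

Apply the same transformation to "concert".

cwdcobn

w(22)→s(18) and h(7)→t(19) fit y≡19x+16 (mod 26); the inverse of 19 mod 26 is 11. This is an affine cipher: with a=0,…,z=25, each position x becomes (19x+16) mod 26.
On concert: c(2)→19·2+16≡2=c; o(14)→19·14+16≡22=w; n(13)→19·13+16≡3=d; c(2)→19·2+16≡2=c; e(4)→19·4+16≡14=o; r(17)→19·17+16≡1=b; t(19)→19·19+16≡13=n (all mod 26).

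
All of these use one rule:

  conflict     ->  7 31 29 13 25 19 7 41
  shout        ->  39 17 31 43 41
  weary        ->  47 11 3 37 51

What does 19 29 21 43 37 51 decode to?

injury

c(#3)→7 and o(#15)→31: differences scale by 2, so n = 2·pos + 1. With a=1..z=26, the number is 2·pos + 1.
Reversing it on 19 29 21 43 37 51: 19→(19−1)÷2=9=i, 29→(29−1)÷2=14=n, 21→(21−1)÷2=10=j, 43→(43−1)÷2=21=u, 37→(37−1)÷2=18=r, 51→(51−1)÷2=25=y.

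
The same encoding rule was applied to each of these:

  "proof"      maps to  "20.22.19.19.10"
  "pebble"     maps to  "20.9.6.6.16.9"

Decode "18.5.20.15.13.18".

napkin

p is letter #16 and maps to 20: an offset of 4. The number is (letter's place in the alphabet, a=1) + 4.
Reversing it on 18.5.20.15.13.18: 18→(18−4)÷1=14=n, 5→(5−4)÷1=1=a, 20→(20−4)÷1=16=p, 15→(15−4)÷1=11=k, 13→(13−4)÷1=9=i, 18→(18−4)÷1=14=n.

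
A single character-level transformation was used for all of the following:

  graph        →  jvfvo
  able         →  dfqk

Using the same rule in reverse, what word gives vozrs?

Letter i (0-indexed) is shifted by i+3, so successive shifts are 3, 4, 5, ….
Reversing it on vozrs: v−3=s, o−4=k, z−5=u, r−6=l, s−7=l.

skull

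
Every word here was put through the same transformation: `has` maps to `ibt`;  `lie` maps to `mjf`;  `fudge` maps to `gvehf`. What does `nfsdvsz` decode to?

mercury

Compare letters: h→i is +1, a→b is +1, s→t is +1 — a constant shift. Every letter moves 1 place later in the alphabet, wrapping around z→a.
Undoing it on nfsdvsz: n−1=m, f−1=e, s−1=r, d−1=c, v−1=u, s−1=r, z−1=y.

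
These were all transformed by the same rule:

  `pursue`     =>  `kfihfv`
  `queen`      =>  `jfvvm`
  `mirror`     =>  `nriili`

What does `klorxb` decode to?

Each pair mirrors across the alphabet (p↔k, u↔f, r↔i): positions sum to 25. Each letter is replaced by its mirror in the alphabet: a↔z, b↔y, c↔x, and so on (the Atbash cipher).
Reversing it on klorxb: k↔p, l↔o, o↔l, r↔i, x↔c, b↔y.

policy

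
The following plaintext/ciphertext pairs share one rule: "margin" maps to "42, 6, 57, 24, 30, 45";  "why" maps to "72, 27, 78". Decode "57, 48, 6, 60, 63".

roast

The formula is n = 3×(alphabet index, a=1) + 3.
Undoing it on 57, 48, 6, 60, 63: 57→(57−3)÷3=18=r, 48→(48−3)÷3=15=o, 6→(6−3)÷3=1=a, 60→(60−3)÷3=19=s, 63→(63−3)÷3=20=t.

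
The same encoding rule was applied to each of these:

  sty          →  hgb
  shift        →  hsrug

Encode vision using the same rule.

erhrlm

Each pair mirrors across the alphabet (s↔h, t↔g, y↔b): positions sum to 25. This is the alphabet-reversal cipher (Atbash): a becomes z, b becomes y, etc.
For vision: v↔e, i↔r, s↔h, i↔r, o↔l, n↔m.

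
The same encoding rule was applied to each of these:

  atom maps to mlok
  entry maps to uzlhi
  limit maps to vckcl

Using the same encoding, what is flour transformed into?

jvoah

a(0)→m(12) and t(19)→l(11) fit y≡15x+12 (mod 26); the inverse of 15 mod 26 is 7. Each letter's alphabet position (a=0..z=25) is mapped through 15·x+12 mod 26 — an affine cipher.
Applying it to flour: f(5)→15·5+12≡9=j; l(11)→15·11+12≡21=v; o(14)→15·14+12≡14=o; u(20)→15·20+12≡0=a; r(17)→15·17+12≡7=h (all mod 26).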